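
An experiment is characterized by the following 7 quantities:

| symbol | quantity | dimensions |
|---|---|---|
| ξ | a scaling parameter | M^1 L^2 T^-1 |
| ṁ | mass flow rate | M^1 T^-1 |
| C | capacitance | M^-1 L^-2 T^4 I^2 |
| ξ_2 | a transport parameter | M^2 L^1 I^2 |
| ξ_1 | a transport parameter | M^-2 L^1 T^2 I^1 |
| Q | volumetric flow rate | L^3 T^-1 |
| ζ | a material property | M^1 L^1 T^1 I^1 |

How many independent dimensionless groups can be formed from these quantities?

3

There are 7 variables and 4 base dimensions (M, L, T, I).
The dimension matrix has rank 4.
Independent dimensionless groups: 7 − 4 = 3.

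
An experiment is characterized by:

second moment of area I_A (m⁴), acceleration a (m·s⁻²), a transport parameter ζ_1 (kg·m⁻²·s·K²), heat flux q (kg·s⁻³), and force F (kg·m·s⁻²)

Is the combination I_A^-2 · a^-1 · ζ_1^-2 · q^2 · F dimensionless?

Sum the exponent of each base dimension across the product:
  M: −2·[I_A]_M − [a]_M − 2·[ζ_1]_M + 2·[q]_M + [F]_M = −2·(0) − (0) − 2·(1) + 2·(1) + (1) = 1
  L: −2·[I_A]_L − [a]_L − 2·[ζ_1]_L + 2·[q]_L + [F]_L = −2·(4) − (1) − 2·(-2) + 2·(0) + (1) = -4
  T: −2·[I_A]_T − [a]_T − 2·[ζ_1]_T + 2·[q]_T + [F]_T = −2·(0) − (-2) − 2·(1) + 2·(-3) + (-2) = -8
  Θ: −2·[I_A]_Θ − [a]_Θ − 2·[ζ_1]_Θ + 2·[q]_Θ + [F]_Θ = −2·(0) − (0) − 2·(2) + 2·(0) + (0) = -4
Net dimensions [M L⁻⁴ T⁻⁸ Θ⁻⁴] ≠ [1] — not dimensionless.

no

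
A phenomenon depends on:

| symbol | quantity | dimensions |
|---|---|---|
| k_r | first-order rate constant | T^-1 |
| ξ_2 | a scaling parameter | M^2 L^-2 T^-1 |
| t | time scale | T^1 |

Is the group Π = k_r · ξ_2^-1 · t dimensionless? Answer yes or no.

no

Sum the exponent of each base dimension across the product:
  M: [k_r]_M − [ξ_2]_M + [t]_M = (0) − (2) + (0) = -2
  L: [k_r]_L − [ξ_2]_L + [t]_L = (0) − (-2) + (0) = 2
  T: [k_r]_T − [ξ_2]_T + [t]_T = (-1) − (-1) + (1) = 1
Net dimensions [M⁻² L² T] ≠ [1] — not dimensionless.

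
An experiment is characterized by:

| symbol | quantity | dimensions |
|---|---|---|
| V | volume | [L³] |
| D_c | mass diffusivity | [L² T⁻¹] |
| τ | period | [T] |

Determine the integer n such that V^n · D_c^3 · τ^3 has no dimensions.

Balance the L exponent: (3)·n from V, plus 3·(2) + 3·(0) = 6 from the rest, must sum to zero.
3n + 6 = 0, so n = -2.

-2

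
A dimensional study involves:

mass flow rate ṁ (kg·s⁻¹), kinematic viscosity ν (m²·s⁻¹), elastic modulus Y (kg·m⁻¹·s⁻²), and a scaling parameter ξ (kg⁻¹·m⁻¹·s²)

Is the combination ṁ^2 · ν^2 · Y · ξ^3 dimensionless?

yes

Sum the exponent of each base dimension across the product:
  M: 2·[ṁ]_M + 2·[ν]_M + [Y]_M + 3·[ξ]_M = 2·(1) + 2·(0) + (1) + 3·(-1) = 0
  L: 2·[ṁ]_L + 2·[ν]_L + [Y]_L + 3·[ξ]_L = 2·(0) + 2·(2) + (-1) + 3·(-1) = 0
  T: 2·[ṁ]_T + 2·[ν]_T + [Y]_T + 3·[ξ]_T = 2·(-1) + 2·(-1) + (-2) + 3·(2) = 0
All base exponents vanish — dimensionless.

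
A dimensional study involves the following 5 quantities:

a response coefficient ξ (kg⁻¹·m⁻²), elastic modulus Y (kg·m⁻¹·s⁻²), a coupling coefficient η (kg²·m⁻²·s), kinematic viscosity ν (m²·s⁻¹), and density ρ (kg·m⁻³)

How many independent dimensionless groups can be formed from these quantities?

There are 5 variables and 3 base dimensions (M, L, T).
The dimension matrix has rank 3.
Independent dimensionless groups: 5 − 3 = 2.

2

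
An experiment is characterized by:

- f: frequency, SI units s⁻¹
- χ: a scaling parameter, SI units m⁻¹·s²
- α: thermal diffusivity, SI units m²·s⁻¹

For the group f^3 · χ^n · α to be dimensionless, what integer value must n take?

2

Balance the L exponent: (-1)·n from χ, plus 3·(0) + (2) = 2 from the rest, must sum to zero.
−n + 2 = 0, so n = 2.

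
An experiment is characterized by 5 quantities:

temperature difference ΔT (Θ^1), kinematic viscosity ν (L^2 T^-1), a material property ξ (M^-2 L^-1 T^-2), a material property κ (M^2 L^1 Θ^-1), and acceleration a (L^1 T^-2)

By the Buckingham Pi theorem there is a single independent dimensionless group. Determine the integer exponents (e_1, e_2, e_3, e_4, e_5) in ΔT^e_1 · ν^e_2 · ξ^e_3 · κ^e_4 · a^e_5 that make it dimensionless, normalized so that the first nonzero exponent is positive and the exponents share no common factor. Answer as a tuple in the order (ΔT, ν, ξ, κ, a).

M: e_1·(0) + e_2·(0) + e_3·(-2) + e_4·(2) + e_5·(0) = 0
L: e_1·(0) + e_2·(2) + e_3·(-1) + e_4·(1) + e_5·(1) = 0
T: e_1·(0) + e_2·(-1) + e_3·(-2) + e_4·(0) + e_5·(-2) = 0
Θ: e_1·(1) + e_2·(0) + e_3·(0) + e_4·(-1) + e_5·(0) = 0
Solving this homogeneous linear system for the smallest-integer solution (first nonzero entry positive) gives (3, 2, 3, 3, -4).

(3, 2, 3, 3, -4)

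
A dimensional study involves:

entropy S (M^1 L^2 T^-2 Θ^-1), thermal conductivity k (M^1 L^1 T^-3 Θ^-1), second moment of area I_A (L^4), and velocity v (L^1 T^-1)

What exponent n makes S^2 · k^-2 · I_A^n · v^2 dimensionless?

Balance the L exponent: (4)·n from I_A, plus 2·(2) − 2·(1) + 2·(1) = 4 from the rest, must sum to zero.
4n + 4 = 0, so n = -1.

-1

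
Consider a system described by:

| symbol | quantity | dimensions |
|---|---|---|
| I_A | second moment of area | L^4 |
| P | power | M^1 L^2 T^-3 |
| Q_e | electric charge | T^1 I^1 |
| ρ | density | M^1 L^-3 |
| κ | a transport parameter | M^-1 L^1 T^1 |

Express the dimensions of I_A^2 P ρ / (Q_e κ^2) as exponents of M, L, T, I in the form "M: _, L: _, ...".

Collect each base-dimension exponent across the product:
  M: 2·(0) + (1) − (0) + (1) − 2·(-1) = 4
  L: 2·(4) + (2) − (0) + (-3) − 2·(1) = 5
  T: 2·(0) + (-3) − (1) + (0) − 2·(1) = -6
  I: 2·(0) + (0) − (1) + (0) − 2·(0) = -1
So the dimensions are [M⁴ L⁵ T⁻⁶ I⁻¹].

M: 4, L: 5, T: -6, I: -1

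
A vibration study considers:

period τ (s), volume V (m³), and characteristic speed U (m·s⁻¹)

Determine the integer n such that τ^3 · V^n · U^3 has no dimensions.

Balance the L exponent: (3)·n from V, plus 3·(0) + 3·(1) = 3 from the rest, must sum to zero.
3n + 3 = 0, so n = -1.

-1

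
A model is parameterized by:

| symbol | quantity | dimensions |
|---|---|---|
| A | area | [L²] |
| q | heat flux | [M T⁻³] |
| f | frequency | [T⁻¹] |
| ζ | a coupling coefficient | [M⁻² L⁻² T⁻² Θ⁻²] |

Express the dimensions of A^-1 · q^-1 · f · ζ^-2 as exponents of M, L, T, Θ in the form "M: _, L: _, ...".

M: 3, L: 2, T: 6, Θ: 4

Collect each base-dimension exponent across the product:
  M: −(0) − (1) + (0) − 2·(-2) = 3
  L: −(2) − (0) + (0) − 2·(-2) = 2
  T: −(0) − (-3) + (-1) − 2·(-2) = 6
  Θ: −(0) − (0) + (0) − 2·(-2) = 4
So the dimensions are [M³ L² T⁶ Θ⁴].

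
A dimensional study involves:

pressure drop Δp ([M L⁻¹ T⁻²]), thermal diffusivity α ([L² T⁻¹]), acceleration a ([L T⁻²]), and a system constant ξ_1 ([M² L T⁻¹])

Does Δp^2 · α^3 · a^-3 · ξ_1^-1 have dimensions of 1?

yes

Sum the exponent of each base dimension across the product:
  M: 2·[Δp]_M + 3·[α]_M − 3·[a]_M − [ξ_1]_M = 2·(1) + 3·(0) − 3·(0) − (2) = 0
  L: 2·[Δp]_L + 3·[α]_L − 3·[a]_L − [ξ_1]_L = 2·(-1) + 3·(2) − 3·(1) − (1) = 0
  T: 2·[Δp]_T + 3·[α]_T − 3·[a]_T − [ξ_1]_T = 2·(-2) + 3·(-1) − 3·(-2) − (-1) = 0
  I: 2·[Δp]_I + 3·[α]_I − 3·[a]_I − [ξ_1]_I = 2·(0) + 3·(0) − 3·(0) − (0) = 0
All base exponents vanish — dimensionless.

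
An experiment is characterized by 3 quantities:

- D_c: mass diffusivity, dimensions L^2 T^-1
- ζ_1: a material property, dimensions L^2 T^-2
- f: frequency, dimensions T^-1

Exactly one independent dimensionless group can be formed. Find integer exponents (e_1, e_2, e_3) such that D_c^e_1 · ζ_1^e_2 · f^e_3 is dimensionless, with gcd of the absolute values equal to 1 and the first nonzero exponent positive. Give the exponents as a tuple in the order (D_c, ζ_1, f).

L: e_1·(2) + e_2·(2) + e_3·(0) = 0
T: e_1·(-1) + e_2·(-2) + e_3·(-1) = 0
Solving this homogeneous linear system for the smallest-integer solution (first nonzero entry positive) gives (1, -1, 1).

(1, -1, 1)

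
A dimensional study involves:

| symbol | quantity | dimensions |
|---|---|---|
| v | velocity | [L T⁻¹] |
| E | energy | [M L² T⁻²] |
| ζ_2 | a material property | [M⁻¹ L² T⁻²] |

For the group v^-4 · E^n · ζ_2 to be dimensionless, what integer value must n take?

1

Balance the M exponent: (1)·n from E, plus −4·(0) + (-1) = -1 from the rest, must sum to zero.
n − 1 = 0, so n = 1.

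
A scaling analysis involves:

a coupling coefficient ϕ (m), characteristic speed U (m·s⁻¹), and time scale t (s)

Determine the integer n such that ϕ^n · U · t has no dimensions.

-1

Balance the L exponent: (1)·n from ϕ, plus (1) + (0) = 1 from the rest, must sum to zero.
n + 1 = 0, so n = -1.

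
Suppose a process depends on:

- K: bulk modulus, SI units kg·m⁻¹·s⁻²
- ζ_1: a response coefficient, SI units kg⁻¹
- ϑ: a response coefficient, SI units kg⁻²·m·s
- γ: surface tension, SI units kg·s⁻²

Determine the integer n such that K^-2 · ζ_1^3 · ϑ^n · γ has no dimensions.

Balance the M exponent: (-2)·n from ϑ, plus −2·(1) + 3·(-1) + (1) = -4 from the rest, must sum to zero.
-2n − 4 = 0, so n = -2.

-2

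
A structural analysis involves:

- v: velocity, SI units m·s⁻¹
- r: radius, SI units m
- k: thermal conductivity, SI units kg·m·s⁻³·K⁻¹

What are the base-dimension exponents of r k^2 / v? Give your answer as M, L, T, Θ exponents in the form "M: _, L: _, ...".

Collect each base-dimension exponent across the product:
  M: −(0) + (0) + 2·(1) = 2
  L: −(1) + (1) + 2·(1) = 2
  T: −(-1) + (0) + 2·(-3) = -5
  Θ: −(0) + (0) + 2·(-1) = -2
So the dimensions are [M² L² T⁻⁵ Θ⁻²].

M: 2, L: 2, T: -5, Θ: -2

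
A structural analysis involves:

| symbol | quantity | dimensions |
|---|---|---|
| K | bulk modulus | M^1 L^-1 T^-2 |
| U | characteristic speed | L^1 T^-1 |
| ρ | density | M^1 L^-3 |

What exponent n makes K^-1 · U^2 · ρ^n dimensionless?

1

Balance the M exponent: (1)·n from ρ, plus −(1) + 2·(0) = -1 from the rest, must sum to zero.
n − 1 = 0, so n = 1.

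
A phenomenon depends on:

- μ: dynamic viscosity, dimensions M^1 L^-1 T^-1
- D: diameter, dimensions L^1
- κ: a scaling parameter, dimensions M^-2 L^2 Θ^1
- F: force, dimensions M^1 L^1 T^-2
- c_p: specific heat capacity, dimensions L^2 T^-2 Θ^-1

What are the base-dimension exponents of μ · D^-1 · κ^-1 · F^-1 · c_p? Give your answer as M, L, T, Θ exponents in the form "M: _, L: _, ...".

M: 2, L: -3, T: -1, Θ: -2

Collect each base-dimension exponent across the product:
  M: (1) − (0) − (-2) − (1) + (0) = 2
  L: (-1) − (1) − (2) − (1) + (2) = -3
  T: (-1) − (0) − (0) − (-2) + (-2) = -1
  Θ: (0) − (0) − (1) − (0) + (-1) = -2
So the dimensions are [M² L⁻³ T⁻¹ Θ⁻²].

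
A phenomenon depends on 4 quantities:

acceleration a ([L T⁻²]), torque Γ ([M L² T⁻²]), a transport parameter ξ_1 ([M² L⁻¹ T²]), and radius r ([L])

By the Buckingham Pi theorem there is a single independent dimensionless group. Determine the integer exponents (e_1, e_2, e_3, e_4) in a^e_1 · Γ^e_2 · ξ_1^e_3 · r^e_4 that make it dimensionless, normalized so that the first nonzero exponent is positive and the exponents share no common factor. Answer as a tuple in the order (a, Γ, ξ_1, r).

(3, -2, 1, 2)

M: e_1·(0) + e_2·(1) + e_3·(2) + e_4·(0) = 0
L: e_1·(1) + e_2·(2) + e_3·(-1) + e_4·(1) = 0
T: e_1·(-2) + e_2·(-2) + e_3·(2) + e_4·(0) = 0
Solving this homogeneous linear system for the smallest-integer solution (first nonzero entry positive) gives (3, -2, 1, 2).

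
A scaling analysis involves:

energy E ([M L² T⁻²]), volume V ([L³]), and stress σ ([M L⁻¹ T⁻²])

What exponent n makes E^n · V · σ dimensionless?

-1

Balance the M exponent: (1)·n from E, plus (0) + (1) = 1 from the rest, must sum to zero.
n + 1 = 0, so n = -1.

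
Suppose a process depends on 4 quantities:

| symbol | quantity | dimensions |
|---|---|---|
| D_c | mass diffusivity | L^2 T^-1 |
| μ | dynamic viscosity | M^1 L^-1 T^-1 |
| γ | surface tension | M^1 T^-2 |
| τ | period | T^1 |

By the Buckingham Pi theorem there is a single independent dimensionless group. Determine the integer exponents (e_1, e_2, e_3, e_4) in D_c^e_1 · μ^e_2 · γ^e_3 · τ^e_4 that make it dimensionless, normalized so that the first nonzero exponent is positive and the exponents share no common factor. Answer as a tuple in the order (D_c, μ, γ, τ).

(1, 2, -2, -1)

M: e_1·(0) + e_2·(1) + e_3·(1) + e_4·(0) = 0
L: e_1·(2) + e_2·(-1) + e_3·(0) + e_4·(0) = 0
T: e_1·(-1) + e_2·(-1) + e_3·(-2) + e_4·(1) = 0
Solving this homogeneous linear system for the smallest-integer solution (first nonzero entry positive) gives (1, 2, -2, -1).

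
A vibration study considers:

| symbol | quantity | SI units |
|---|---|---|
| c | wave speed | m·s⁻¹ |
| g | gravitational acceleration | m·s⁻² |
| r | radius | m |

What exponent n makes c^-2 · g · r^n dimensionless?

1

Balance the L exponent: (1)·n from r, plus −2·(1) + (1) = -1 from the rest, must sum to zero.
n − 1 = 0, so n = 1.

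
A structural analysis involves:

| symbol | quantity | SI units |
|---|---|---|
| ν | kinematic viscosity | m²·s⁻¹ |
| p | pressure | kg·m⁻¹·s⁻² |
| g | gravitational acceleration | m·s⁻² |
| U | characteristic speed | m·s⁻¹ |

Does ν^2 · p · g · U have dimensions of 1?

Sum the exponent of each base dimension across the product:
  M: 2·[ν]_M + [p]_M + [g]_M + [U]_M = 2·(0) + (1) + (0) + (0) = 1
  L: 2·[ν]_L + [p]_L + [g]_L + [U]_L = 2·(2) + (-1) + (1) + (1) = 5
  T: 2·[ν]_T + [p]_T + [g]_T + [U]_T = 2·(-1) + (-2) + (-2) + (-1) = -7
Net dimensions [M L⁵ T⁻⁷] ≠ [1] — not dimensionless.

no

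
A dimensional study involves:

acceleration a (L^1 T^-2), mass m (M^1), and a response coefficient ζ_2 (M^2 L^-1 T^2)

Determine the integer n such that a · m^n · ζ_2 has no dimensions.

Balance the M exponent: (1)·n from m, plus (0) + (2) = 2 from the rest, must sum to zero.
n + 2 = 0, so n = -2.

-2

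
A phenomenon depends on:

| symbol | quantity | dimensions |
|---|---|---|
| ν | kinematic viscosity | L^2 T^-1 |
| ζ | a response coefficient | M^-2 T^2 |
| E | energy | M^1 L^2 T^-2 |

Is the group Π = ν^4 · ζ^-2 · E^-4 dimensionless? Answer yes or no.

Sum the exponent of each base dimension across the product:
  M: 4·[ν]_M − 2·[ζ]_M − 4·[E]_M = 4·(0) − 2·(-2) − 4·(1) = 0
  L: 4·[ν]_L − 2·[ζ]_L − 4·[E]_L = 4·(2) − 2·(0) − 4·(2) = 0
  T: 4·[ν]_T − 2·[ζ]_T − 4·[E]_T = 4·(-1) − 2·(2) − 4·(-2) = 0
All base exponents vanish — dimensionless.

yes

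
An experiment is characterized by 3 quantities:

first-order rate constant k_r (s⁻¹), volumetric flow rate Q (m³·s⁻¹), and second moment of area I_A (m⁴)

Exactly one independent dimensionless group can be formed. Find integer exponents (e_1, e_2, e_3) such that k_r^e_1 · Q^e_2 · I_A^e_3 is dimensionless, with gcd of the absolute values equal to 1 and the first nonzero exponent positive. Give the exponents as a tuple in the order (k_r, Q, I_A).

(4, -4, 3)

L: e_1·(0) + e_2·(3) + e_3·(4) = 0
T: e_1·(-1) + e_2·(-1) + e_3·(0) = 0
Solving this homogeneous linear system for the smallest-integer solution (first nonzero entry positive) gives (4, -4, 3).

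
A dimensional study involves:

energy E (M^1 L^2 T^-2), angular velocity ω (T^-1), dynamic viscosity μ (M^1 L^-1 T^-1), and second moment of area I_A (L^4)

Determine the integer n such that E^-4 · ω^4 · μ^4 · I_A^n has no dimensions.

3

Balance the L exponent: (4)·n from I_A, plus −4·(2) + 4·(0) + 4·(-1) = -12 from the rest, must sum to zero.
4n − 12 = 0, so n = 3.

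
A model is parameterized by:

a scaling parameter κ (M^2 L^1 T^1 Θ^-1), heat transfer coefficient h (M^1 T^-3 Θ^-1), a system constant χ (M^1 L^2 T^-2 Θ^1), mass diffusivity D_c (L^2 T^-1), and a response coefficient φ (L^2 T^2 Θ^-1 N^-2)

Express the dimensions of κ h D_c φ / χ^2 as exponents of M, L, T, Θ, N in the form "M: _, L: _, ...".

Collect each base-dimension exponent across the product:
  M: (2) + (1) − 2·(1) + (0) + (0) = 1
  L: (1) + (0) − 2·(2) + (2) + (2) = 1
  T: (1) + (-3) − 2·(-2) + (-1) + (2) = 3
  Θ: (-1) + (-1) − 2·(1) + (0) + (-1) = -5
  N: (0) + (0) − 2·(0) + (0) + (-2) = -2
So the dimensions are [M L T³ Θ⁻⁵ N⁻²].

M: 1, L: 1, T: 3, Θ: -5, N: -2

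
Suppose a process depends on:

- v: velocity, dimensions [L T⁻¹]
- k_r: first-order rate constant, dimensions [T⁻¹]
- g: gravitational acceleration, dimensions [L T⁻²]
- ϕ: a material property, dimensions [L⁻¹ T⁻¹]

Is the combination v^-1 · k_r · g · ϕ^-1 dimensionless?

no

Sum the exponent of each base dimension across the product:
  L: −[v]_L + [k_r]_L + [g]_L − [ϕ]_L = −(1) + (0) + (1) − (-1) = 1
  T: −[v]_T + [k_r]_T + [g]_T − [ϕ]_T = −(-1) + (-1) + (-2) − (-1) = -1
Net dimensions [L T⁻¹] ≠ [1] — not dimensionless.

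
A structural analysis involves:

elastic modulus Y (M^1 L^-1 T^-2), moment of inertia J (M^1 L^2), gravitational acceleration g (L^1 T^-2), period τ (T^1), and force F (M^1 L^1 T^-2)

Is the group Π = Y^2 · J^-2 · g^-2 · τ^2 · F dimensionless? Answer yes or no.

Sum the exponent of each base dimension across the product:
  M: 2·[Y]_M − 2·[J]_M − 2·[g]_M + 2·[τ]_M + [F]_M = 2·(1) − 2·(1) − 2·(0) + 2·(0) + (1) = 1
  L: 2·[Y]_L − 2·[J]_L − 2·[g]_L + 2·[τ]_L + [F]_L = 2·(-1) − 2·(2) − 2·(1) + 2·(0) + (1) = -7
  T: 2·[Y]_T − 2·[J]_T − 2·[g]_T + 2·[τ]_T + [F]_T = 2·(-2) − 2·(0) − 2·(-2) + 2·(1) + (-2) = 0
Net dimensions [M L⁻⁷] ≠ [1] — not dimensionless.

no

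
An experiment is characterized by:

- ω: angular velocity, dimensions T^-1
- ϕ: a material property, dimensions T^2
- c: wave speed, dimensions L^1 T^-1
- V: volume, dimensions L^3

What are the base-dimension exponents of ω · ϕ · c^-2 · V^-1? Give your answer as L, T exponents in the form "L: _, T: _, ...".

L: -5, T: 3

Collect each base-dimension exponent across the product:
  L: (0) + (0) − 2·(1) − (3) = -5
  T: (-1) + (2) − 2·(-1) − (0) = 3
So the dimensions are [L⁻⁵ T³].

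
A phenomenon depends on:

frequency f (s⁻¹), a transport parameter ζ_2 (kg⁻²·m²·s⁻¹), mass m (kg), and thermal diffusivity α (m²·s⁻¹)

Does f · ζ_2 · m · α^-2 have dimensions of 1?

Sum the exponent of each base dimension across the product:
  M: [f]_M + [ζ_2]_M + [m]_M − 2·[α]_M = (0) + (-2) + (1) − 2·(0) = -1
  L: [f]_L + [ζ_2]_L + [m]_L − 2·[α]_L = (0) + (2) + (0) − 2·(2) = -2
  T: [f]_T + [ζ_2]_T + [m]_T − 2·[α]_T = (-1) + (-1) + (0) − 2·(-1) = 0
Net dimensions [M⁻¹ L⁻²] ≠ [1] — not dimensionless.

no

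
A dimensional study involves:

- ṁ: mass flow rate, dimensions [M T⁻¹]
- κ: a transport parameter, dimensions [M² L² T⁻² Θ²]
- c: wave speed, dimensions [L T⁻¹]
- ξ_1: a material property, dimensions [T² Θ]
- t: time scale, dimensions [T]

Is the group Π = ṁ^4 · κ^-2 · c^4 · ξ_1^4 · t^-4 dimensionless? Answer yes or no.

Sum the exponent of each base dimension across the product:
  M: 4·[ṁ]_M − 2·[κ]_M + 4·[c]_M + 4·[ξ_1]_M − 4·[t]_M = 4·(1) − 2·(2) + 4·(0) + 4·(0) − 4·(0) = 0
  L: 4·[ṁ]_L − 2·[κ]_L + 4·[c]_L + 4·[ξ_1]_L − 4·[t]_L = 4·(0) − 2·(2) + 4·(1) + 4·(0) − 4·(0) = 0
  T: 4·[ṁ]_T − 2·[κ]_T + 4·[c]_T + 4·[ξ_1]_T − 4·[t]_T = 4·(-1) − 2·(-2) + 4·(-1) + 4·(2) − 4·(1) = 0
  Θ: 4·[ṁ]_Θ − 2·[κ]_Θ + 4·[c]_Θ + 4·[ξ_1]_Θ − 4·[t]_Θ = 4·(0) − 2·(2) + 4·(0) + 4·(1) − 4·(0) = 0
All base exponents vanish — dimensionless.

yes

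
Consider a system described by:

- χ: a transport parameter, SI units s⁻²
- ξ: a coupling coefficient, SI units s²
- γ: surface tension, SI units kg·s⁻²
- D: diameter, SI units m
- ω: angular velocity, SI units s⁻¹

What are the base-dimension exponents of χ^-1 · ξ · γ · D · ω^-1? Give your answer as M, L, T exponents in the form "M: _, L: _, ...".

Collect each base-dimension exponent across the product:
  M: −(0) + (0) + (1) + (0) − (0) = 1
  L: −(0) + (0) + (0) + (1) − (0) = 1
  T: −(-2) + (2) + (-2) + (0) − (-1) = 3
So the dimensions are [M L T³].

M: 1, L: 1, T: 3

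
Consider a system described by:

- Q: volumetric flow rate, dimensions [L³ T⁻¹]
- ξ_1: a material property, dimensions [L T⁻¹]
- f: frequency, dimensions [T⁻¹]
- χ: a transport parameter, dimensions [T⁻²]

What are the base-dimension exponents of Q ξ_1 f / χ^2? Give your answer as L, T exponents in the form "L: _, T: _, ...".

Collect each base-dimension exponent across the product:
  L: (3) + (1) + (0) − 2·(0) = 4
  T: (-1) + (-1) + (-1) − 2·(-2) = 1
So the dimensions are [L⁴ T].

L: 4, T: 1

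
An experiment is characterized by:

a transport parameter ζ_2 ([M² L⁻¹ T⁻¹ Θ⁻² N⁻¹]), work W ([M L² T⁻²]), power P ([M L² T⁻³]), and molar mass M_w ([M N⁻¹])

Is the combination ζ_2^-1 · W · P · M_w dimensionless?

no

Sum the exponent of each base dimension across the product:
  M: −[ζ_2]_M + [W]_M + [P]_M + [M_w]_M = −(2) + (1) + (1) + (1) = 1
  L: −[ζ_2]_L + [W]_L + [P]_L + [M_w]_L = −(-1) + (2) + (2) + (0) = 5
  T: −[ζ_2]_T + [W]_T + [P]_T + [M_w]_T = −(-1) + (-2) + (-3) + (0) = -4
  Θ: −[ζ_2]_Θ + [W]_Θ + [P]_Θ + [M_w]_Θ = −(-2) + (0) + (0) + (0) = 2
  N: −[ζ_2]_N + [W]_N + [P]_N + [M_w]_N = −(-1) + (0) + (0) + (-1) = 0
Net dimensions [M L⁵ T⁻⁴ Θ²] ≠ [1] — not dimensionless.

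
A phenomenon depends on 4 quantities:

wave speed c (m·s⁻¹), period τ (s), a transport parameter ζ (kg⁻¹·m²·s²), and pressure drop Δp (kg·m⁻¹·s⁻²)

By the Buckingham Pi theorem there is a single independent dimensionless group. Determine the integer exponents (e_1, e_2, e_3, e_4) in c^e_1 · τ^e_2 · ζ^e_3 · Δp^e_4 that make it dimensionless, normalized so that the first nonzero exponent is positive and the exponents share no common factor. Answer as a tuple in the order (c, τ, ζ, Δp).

M: e_1·(0) + e_2·(0) + e_3·(-1) + e_4·(1) = 0
L: e_1·(1) + e_2·(0) + e_3·(2) + e_4·(-1) = 0
T: e_1·(-1) + e_2·(1) + e_3·(2) + e_4·(-2) = 0
Solving this homogeneous linear system for the smallest-integer solution (first nonzero entry positive) gives (1, 1, -1, -1).

(1, 1, -1, -1)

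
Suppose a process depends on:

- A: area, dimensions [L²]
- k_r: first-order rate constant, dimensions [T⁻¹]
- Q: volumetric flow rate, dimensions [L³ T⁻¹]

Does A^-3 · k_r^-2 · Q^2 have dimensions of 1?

Sum the exponent of each base dimension across the product:
  L: −3·[A]_L − 2·[k_r]_L + 2·[Q]_L = −3·(2) − 2·(0) + 2·(3) = 0
  T: −3·[A]_T − 2·[k_r]_T + 2·[Q]_T = −3·(0) − 2·(-1) + 2·(-1) = 0
All base exponents vanish — dimensionless.

yes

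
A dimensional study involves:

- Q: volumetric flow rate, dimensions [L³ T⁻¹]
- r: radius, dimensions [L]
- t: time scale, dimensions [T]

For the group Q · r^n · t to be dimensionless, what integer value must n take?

-3

Balance the L exponent: (1)·n from r, plus (3) + (0) = 3 from the rest, must sum to zero.
n + 3 = 0, so n = -3.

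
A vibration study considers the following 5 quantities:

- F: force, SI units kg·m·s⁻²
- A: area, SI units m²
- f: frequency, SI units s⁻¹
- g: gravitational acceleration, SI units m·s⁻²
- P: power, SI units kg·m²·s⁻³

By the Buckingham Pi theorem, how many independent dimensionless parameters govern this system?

2

There are 5 variables and 3 base dimensions (M, L, T).
The dimension matrix has rank 3.
Independent dimensionless groups: 5 − 3 = 2.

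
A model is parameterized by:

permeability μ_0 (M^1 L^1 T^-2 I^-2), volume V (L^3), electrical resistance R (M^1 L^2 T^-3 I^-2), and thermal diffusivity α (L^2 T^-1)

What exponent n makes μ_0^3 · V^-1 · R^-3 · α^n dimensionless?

3

Balance the L exponent: (2)·n from α, plus 3·(1) − (3) − 3·(2) = -6 from the rest, must sum to zero.
2n − 6 = 0, so n = 3.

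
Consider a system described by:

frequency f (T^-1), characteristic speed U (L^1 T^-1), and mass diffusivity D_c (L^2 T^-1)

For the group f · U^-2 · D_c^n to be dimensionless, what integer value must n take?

Balance the L exponent: (2)·n from D_c, plus (0) − 2·(1) = -2 from the rest, must sum to zero.
2n − 2 = 0, so n = 1.

1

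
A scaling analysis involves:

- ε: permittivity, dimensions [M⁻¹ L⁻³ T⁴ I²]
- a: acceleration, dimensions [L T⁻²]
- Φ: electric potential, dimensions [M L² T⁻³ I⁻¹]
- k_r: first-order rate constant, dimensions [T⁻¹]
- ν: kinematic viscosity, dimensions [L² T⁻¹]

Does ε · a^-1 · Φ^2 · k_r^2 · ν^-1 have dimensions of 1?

Sum the exponent of each base dimension across the product:
  M: [ε]_M − [a]_M + 2·[Φ]_M + 2·[k_r]_M − [ν]_M = (-1) − (0) + 2·(1) + 2·(0) − (0) = 1
  L: [ε]_L − [a]_L + 2·[Φ]_L + 2·[k_r]_L − [ν]_L = (-3) − (1) + 2·(2) + 2·(0) − (2) = -2
  T: [ε]_T − [a]_T + 2·[Φ]_T + 2·[k_r]_T − [ν]_T = (4) − (-2) + 2·(-3) + 2·(-1) − (-1) = -1
  I: [ε]_I − [a]_I + 2·[Φ]_I + 2·[k_r]_I − [ν]_I = (2) − (0) + 2·(-1) + 2·(0) − (0) = 0
Net dimensions [M L⁻² T⁻¹] ≠ [1] — not dimensionless.

no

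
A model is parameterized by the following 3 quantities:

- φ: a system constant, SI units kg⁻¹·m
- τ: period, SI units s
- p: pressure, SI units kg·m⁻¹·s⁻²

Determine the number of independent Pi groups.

1

There are 3 variables and 3 base dimensions (M, L, T).
The dimension matrix has rank 2 (less than 3: the dimension vectors are linearly dependent).
Independent dimensionless groups: 3 − 2 = 1.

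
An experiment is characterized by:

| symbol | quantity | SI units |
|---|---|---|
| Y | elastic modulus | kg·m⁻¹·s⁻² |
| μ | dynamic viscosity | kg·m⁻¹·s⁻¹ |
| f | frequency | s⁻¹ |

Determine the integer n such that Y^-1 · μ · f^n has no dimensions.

Balance the T exponent: (-1)·n from f, plus −(-2) + (-1) = 1 from the rest, must sum to zero.
−n + 1 = 0, so n = 1.

1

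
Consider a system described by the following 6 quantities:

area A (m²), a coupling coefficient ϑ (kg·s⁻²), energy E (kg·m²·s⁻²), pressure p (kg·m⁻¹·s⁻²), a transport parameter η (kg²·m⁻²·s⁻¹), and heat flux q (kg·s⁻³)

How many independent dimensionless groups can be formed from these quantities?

There are 6 variables and 3 base dimensions (M, L, T).
The dimension matrix has rank 3.
Independent dimensionless groups: 6 − 3 = 3.

3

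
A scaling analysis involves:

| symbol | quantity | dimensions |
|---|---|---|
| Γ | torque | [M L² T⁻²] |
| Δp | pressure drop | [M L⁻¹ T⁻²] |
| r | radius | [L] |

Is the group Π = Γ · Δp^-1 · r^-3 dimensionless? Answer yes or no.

yes

Sum the exponent of each base dimension across the product:
  M: [Γ]_M − [Δp]_M − 3·[r]_M = (1) − (1) − 3·(0) = 0
  L: [Γ]_L − [Δp]_L − 3·[r]_L = (2) − (-1) − 3·(1) = 0
  T: [Γ]_T − [Δp]_T − 3·[r]_T = (-2) − (-2) − 3·(0) = 0
  Θ: [Γ]_Θ − [Δp]_Θ − 3·[r]_Θ = (0) − (0) − 3·(0) = 0
All base exponents vanish — dimensionless.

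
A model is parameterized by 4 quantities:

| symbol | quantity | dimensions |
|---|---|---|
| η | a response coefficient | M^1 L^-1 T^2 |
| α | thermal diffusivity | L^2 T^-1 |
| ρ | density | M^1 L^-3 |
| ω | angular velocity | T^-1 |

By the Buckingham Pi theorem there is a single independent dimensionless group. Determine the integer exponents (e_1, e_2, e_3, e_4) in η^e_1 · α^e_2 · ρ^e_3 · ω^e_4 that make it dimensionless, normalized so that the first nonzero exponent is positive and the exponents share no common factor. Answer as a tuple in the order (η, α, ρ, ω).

M: e_1·(1) + e_2·(0) + e_3·(1) + e_4·(0) = 0
L: e_1·(-1) + e_2·(2) + e_3·(-3) + e_4·(0) = 0
T: e_1·(2) + e_2·(-1) + e_3·(0) + e_4·(-1) = 0
Solving this homogeneous linear system for the smallest-integer solution (first nonzero entry positive) gives (1, -1, -1, 3).

(1, -1, -1, 3)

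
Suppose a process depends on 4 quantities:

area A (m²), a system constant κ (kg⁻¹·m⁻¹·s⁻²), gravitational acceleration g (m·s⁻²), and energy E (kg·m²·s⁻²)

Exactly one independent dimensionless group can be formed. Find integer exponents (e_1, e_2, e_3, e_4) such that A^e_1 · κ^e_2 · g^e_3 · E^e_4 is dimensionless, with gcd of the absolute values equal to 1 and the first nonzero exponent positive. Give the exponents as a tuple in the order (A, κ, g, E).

(1, 2, -4, 2)

M: e_1·(0) + e_2·(-1) + e_3·(0) + e_4·(1) = 0
L: e_1·(2) + e_2·(-1) + e_3·(1) + e_4·(2) = 0
T: e_1·(0) + e_2·(-2) + e_3·(-2) + e_4·(-2) = 0
Solving this homogeneous linear system for the smallest-integer solution (first nonzero entry positive) gives (1, 2, -4, 2).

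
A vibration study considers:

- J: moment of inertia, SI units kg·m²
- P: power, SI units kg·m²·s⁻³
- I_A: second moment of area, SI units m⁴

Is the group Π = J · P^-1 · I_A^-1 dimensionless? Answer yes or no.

Sum the exponent of each base dimension across the product:
  M: [J]_M − [P]_M − [I_A]_M = (1) − (1) − (0) = 0
  L: [J]_L − [P]_L − [I_A]_L = (2) − (2) − (4) = -4
  T: [J]_T − [P]_T − [I_A]_T = (0) − (-3) − (0) = 3
Net dimensions [L⁻⁴ T³] ≠ [1] — not dimensionless.

no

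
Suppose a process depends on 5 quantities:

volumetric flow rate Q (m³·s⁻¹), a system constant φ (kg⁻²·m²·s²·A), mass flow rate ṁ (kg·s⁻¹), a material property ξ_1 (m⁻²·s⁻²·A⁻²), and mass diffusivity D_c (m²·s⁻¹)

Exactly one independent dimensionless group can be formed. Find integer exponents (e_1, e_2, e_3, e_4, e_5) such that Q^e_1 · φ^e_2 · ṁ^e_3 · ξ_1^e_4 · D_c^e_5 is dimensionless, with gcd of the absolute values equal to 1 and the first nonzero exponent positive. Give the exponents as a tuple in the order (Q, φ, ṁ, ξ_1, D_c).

(2, 2, 4, 1, -4)

M: e_1·(0) + e_2·(-2) + e_3·(1) + e_4·(0) + e_5·(0) = 0
L: e_1·(3) + e_2·(2) + e_3·(0) + e_4·(-2) + e_5·(2) = 0
T: e_1·(-1) + e_2·(2) + e_3·(-1) + e_4·(-2) + e_5·(-1) = 0
I: e_1·(0) + e_2·(1) + e_3·(0) + e_4·(-2) + e_5·(0) = 0
Solving this homogeneous linear system for the smallest-integer solution (first nonzero entry positive) gives (2, 2, 4, 1, -4).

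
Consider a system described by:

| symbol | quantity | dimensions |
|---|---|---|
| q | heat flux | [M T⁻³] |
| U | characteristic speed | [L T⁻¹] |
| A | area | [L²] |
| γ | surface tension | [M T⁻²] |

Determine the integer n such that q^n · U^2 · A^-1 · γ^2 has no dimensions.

Balance the M exponent: (1)·n from q, plus 2·(0) − (0) + 2·(1) = 2 from the rest, must sum to zero.
n + 2 = 0, so n = -2.

-2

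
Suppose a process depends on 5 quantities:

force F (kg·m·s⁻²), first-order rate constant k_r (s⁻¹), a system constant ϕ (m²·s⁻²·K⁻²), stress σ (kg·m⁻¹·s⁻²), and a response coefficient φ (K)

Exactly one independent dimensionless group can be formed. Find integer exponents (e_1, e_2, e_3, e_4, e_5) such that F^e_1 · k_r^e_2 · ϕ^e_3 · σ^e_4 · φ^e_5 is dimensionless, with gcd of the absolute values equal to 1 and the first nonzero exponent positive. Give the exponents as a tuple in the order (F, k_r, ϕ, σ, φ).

M: e_1·(1) + e_2·(0) + e_3·(0) + e_4·(1) + e_5·(0) = 0
L: e_1·(1) + e_2·(0) + e_3·(2) + e_4·(-1) + e_5·(0) = 0
T: e_1·(-2) + e_2·(-1) + e_3·(-2) + e_4·(-2) + e_5·(0) = 0
Θ: e_1·(0) + e_2·(0) + e_3·(-2) + e_4·(0) + e_5·(1) = 0
Solving this homogeneous linear system for the smallest-integer solution (first nonzero entry positive) gives (1, 2, -1, -1, -2).

(1, 2, -1, -1, -2)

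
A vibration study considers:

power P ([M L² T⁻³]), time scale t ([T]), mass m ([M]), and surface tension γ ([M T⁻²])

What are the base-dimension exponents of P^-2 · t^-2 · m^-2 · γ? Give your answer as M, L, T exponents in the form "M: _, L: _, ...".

M: -3, L: -4, T: 2

Collect each base-dimension exponent across the product:
  M: −2·(1) − 2·(0) − 2·(1) + (1) = -3
  L: −2·(2) − 2·(0) − 2·(0) + (0) = -4
  T: −2·(-3) − 2·(1) − 2·(0) + (-2) = 2
So the dimensions are [M⁻³ L⁻⁴ T²].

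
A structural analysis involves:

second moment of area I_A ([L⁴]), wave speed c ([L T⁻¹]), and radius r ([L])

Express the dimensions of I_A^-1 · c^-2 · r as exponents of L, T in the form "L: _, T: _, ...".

Collect each base-dimension exponent across the product:
  L: −(4) − 2·(1) + (1) = -5
  T: −(0) − 2·(-1) + (0) = 2
So the dimensions are [L⁻⁵ T²].

L: -5, T: 2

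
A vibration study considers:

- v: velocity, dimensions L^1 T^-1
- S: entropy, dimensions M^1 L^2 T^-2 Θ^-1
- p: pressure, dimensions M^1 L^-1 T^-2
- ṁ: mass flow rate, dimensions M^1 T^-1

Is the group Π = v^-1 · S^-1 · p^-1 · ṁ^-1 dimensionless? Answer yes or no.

no

Sum the exponent of each base dimension across the product:
  M: −[v]_M − [S]_M − [p]_M − [ṁ]_M = −(0) − (1) − (1) − (1) = -3
  L: −[v]_L − [S]_L − [p]_L − [ṁ]_L = −(1) − (2) − (-1) − (0) = -2
  T: −[v]_T − [S]_T − [p]_T − [ṁ]_T = −(-1) − (-2) − (-2) − (-1) = 6
  Θ: −[v]_Θ − [S]_Θ − [p]_Θ − [ṁ]_Θ = −(0) − (-1) − (0) − (0) = 1
Net dimensions [M⁻³ L⁻² T⁶ Θ] ≠ [1] — not dimensionless.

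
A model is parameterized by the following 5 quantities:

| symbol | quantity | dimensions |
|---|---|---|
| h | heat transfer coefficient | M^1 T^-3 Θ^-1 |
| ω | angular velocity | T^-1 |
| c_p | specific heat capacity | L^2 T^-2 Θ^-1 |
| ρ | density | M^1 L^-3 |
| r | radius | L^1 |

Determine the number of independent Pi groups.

1

There are 5 variables and 4 base dimensions (M, L, T, Θ).
The dimension matrix has rank 4.
Independent dimensionless groups: 5 − 4 = 1.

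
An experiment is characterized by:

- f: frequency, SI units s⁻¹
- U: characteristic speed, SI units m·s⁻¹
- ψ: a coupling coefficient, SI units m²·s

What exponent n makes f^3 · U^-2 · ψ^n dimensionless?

1

Balance the L exponent: (2)·n from ψ, plus 3·(0) − 2·(1) = -2 from the rest, must sum to zero.
2n − 2 = 0, so n = 1.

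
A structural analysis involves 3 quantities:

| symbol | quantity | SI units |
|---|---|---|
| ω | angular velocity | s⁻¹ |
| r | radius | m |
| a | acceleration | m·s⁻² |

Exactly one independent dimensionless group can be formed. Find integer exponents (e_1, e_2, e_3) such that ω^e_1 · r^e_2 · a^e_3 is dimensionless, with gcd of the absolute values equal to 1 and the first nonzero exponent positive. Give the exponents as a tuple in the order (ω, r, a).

(2, 1, -1)

L: e_1·(0) + e_2·(1) + e_3·(1) = 0
T: e_1·(-1) + e_2·(0) + e_3·(-2) = 0
Solving this homogeneous linear system for the smallest-integer solution (first nonzero entry positive) gives (2, 1, -1).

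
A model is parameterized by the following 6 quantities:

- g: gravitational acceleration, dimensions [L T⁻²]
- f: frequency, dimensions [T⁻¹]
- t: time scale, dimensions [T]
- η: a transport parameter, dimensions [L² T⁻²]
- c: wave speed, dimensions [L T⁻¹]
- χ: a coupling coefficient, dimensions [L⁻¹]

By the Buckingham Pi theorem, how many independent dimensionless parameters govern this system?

There are 6 variables and 2 base dimensions (L, T).
The dimension matrix has rank 2.
Independent dimensionless groups: 6 − 2 = 4.

4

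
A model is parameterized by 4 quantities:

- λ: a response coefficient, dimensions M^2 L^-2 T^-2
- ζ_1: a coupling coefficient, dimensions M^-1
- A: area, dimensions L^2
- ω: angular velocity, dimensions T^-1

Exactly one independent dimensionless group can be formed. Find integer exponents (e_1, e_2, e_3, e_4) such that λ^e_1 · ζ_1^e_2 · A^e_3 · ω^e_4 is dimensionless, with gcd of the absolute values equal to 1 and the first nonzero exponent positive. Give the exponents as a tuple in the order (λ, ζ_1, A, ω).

(1, 2, 1, -2)

M: e_1·(2) + e_2·(-1) + e_3·(0) + e_4·(0) = 0
L: e_1·(-2) + e_2·(0) + e_3·(2) + e_4·(0) = 0
T: e_1·(-2) + e_2·(0) + e_3·(0) + e_4·(-1) = 0
Solving this homogeneous linear system for the smallest-integer solution (first nonzero entry positive) gives (1, 2, 1, -2).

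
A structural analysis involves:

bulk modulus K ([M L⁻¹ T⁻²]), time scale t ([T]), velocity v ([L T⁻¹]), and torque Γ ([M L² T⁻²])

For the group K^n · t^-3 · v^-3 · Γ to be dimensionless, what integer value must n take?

-1

Balance the M exponent: (1)·n from K, plus −3·(0) − 3·(0) + (1) = 1 from the rest, must sum to zero.
n + 1 = 0, so n = -1.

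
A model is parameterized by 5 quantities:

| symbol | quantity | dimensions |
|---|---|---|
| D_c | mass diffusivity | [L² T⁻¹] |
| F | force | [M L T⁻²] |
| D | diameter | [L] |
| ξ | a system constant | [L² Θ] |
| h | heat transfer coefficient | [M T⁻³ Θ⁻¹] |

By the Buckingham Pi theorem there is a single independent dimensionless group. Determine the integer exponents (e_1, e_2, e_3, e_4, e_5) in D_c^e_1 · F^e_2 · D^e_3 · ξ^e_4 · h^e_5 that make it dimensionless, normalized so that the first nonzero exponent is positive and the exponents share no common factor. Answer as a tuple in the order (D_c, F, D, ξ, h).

M: e_1·(0) + e_2·(1) + e_3·(0) + e_4·(0) + e_5·(1) = 0
L: e_1·(2) + e_2·(1) + e_3·(1) + e_4·(2) + e_5·(0) = 0
T: e_1·(-1) + e_2·(-2) + e_3·(0) + e_4·(0) + e_5·(-3) = 0
Θ: e_1·(0) + e_2·(0) + e_3·(0) + e_4·(1) + e_5·(-1) = 0
Solving this homogeneous linear system for the smallest-integer solution (first nonzero entry positive) gives (1, 1, -1, -1, -1).

(1, 1, -1, -1, -1)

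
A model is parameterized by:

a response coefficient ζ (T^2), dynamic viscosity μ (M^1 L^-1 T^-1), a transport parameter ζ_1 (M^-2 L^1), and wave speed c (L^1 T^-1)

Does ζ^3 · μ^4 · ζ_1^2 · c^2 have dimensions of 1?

yes

Sum the exponent of each base dimension across the product:
  M: 3·[ζ]_M + 4·[μ]_M + 2·[ζ_1]_M + 2·[c]_M = 3·(0) + 4·(1) + 2·(-2) + 2·(0) = 0
  L: 3·[ζ]_L + 4·[μ]_L + 2·[ζ_1]_L + 2·[c]_L = 3·(0) + 4·(-1) + 2·(1) + 2·(1) = 0
  T: 3·[ζ]_T + 4·[μ]_T + 2·[ζ_1]_T + 2·[c]_T = 3·(2) + 4·(-1) + 2·(0) + 2·(-1) = 0
All base exponents vanish — dimensionless.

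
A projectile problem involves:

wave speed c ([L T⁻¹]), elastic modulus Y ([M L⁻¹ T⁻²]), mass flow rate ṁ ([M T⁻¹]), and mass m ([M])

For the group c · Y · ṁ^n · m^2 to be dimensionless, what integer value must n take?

Balance the M exponent: (1)·n from ṁ, plus (0) + (1) + 2·(1) = 3 from the rest, must sum to zero.
n + 3 = 0, so n = -3.

-3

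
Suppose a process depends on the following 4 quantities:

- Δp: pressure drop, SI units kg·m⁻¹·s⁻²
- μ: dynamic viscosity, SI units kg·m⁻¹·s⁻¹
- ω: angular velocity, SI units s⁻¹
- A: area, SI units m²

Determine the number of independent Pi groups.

1

There are 4 variables and 3 base dimensions (M, L, T).
The dimension matrix has rank 3.
Independent dimensionless groups: 4 − 3 = 1.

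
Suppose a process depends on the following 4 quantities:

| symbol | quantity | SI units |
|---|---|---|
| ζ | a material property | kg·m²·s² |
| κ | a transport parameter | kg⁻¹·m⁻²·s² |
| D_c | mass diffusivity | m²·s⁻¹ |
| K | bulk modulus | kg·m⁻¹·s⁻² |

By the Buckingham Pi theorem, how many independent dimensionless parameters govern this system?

There are 4 variables and 3 base dimensions (M, L, T).
The dimension matrix has rank 3.
Independent dimensionless groups: 4 − 3 = 1.

1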